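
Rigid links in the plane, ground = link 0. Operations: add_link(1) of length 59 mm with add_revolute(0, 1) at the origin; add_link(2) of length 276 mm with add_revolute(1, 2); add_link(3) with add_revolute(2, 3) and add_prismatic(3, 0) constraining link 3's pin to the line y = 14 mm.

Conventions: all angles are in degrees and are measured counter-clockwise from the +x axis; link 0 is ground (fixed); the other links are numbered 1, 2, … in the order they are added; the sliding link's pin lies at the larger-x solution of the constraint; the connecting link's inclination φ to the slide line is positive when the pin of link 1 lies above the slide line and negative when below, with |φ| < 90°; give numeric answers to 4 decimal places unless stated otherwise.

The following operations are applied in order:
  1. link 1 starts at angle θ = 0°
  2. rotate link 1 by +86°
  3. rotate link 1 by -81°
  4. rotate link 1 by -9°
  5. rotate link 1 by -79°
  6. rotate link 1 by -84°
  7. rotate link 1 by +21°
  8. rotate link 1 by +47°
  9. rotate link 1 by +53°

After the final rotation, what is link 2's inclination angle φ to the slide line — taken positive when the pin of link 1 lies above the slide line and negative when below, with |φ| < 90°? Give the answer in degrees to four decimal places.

geometry: r = 59 mm, L = 276 mm, e = 14 mm; θ starts at 0°
rotate link 1 by +86°: θ ← 0° +86° = 86°
rotate link 1 by -81°: θ ← 86° -81° = 5°
rotate link 1 by -9°: θ ← 5° -9° = -4°
rotate link 1 by -79°: θ ← -4° -79° = -83°
rotate link 1 by -84°: θ ← -83° -84° = -167°
rotate link 1 by +21°: θ ← -167° +21° = -146°
rotate link 1 by +47°: θ ← -146° +47° = -99°
rotate link 1 by +53°: θ ← -99° +53° = -46°
h = r sin θ − e = -42.441048 − 14 = -56.441048
sin φ = h / L = -56.441048 / 276 = -0.20449655
φ = arcsin(-0.20449655) = -11.800029°

-11.8000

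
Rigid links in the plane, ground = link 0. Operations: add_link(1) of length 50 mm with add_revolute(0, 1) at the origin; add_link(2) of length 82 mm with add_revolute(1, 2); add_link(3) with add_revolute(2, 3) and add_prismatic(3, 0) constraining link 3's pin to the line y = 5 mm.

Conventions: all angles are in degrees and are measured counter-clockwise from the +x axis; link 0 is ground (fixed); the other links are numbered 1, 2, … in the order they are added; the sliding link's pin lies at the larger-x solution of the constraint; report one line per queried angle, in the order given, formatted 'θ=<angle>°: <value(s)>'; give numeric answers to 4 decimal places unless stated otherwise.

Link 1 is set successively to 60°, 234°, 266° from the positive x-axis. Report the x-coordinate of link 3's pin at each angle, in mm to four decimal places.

geometry: r = 50 mm, L = 82 mm, e = 5 mm
θ=60°: crank pin P = (r cos θ, r sin θ) = (25.000000, 43.301270)
θ=60°: h = r sin θ − e = 43.301270 − 5 = 38.301270
θ=60°: x = r cos θ + √(L² − h²) = 25.000000 + 72.505260 = 97.505260
θ=234°: crank pin P = (r cos θ, r sin θ) = (-29.389263, -40.450850)
θ=234°: h = r sin θ − e = -40.450850 − 5 = -45.450850
θ=234°: x = r cos θ + √(L² − h²) = -29.389263 + 68.251156 = 38.861893
θ=266°: crank pin P = (r cos θ, r sin θ) = (-3.487824, -49.878203)
θ=266°: h = r sin θ − e = -49.878203 − 5 = -54.878203
θ=266°: x = r cos θ + √(L² − h²) = -3.487824 + 60.929327 = 57.441503

θ=60°: 97.5053
θ=234°: 38.8619
θ=266°: 57.4415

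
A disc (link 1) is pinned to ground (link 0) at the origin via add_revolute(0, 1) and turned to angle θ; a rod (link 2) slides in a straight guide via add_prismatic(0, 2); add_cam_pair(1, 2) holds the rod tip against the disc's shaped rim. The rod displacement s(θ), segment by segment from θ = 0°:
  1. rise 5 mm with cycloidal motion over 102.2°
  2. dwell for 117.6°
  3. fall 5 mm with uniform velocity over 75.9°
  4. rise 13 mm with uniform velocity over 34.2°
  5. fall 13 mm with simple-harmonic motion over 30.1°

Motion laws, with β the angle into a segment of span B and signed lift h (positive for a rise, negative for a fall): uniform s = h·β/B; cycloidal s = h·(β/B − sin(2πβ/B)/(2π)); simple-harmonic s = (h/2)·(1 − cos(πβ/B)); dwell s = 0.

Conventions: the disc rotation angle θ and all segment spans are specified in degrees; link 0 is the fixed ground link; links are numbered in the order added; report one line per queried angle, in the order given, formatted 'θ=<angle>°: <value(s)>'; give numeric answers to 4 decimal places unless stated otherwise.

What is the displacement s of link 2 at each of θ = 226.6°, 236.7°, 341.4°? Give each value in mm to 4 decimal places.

segment 1 (0° to 102.2°, cycloidal, h = 5) is passed completely: s = 0.0000 + (5) = 5.0000
segment 2 (102.2° to 219.8°, dwell): s unchanged at 5.0000
θ = 226.6° falls in segment 3 (219.8° to 295.7°, uniform, h = -5): β = 226.6 − 219.8 = 6.8°, B = 75.9°; Δs = -5·6.8/75.9 = -0.4480; s = 5.0000 − 0.4480 = 4.5520
θ = 236.7° falls in segment 3 (219.8° to 295.7°, uniform, h = -5): β = 236.7 − 219.8 = 16.9°, B = 75.9°; Δs = -5·16.9/75.9 = -1.1133; s = 5.0000 − 1.1133 = 3.8867
segment 3 (219.8° to 295.7°, uniform, h = -5) is passed completely: s = 5.0000 + (-5) = 0.0000
segment 4 (295.7° to 329.9°, uniform, h = 13) is passed completely: s = 0.0000 + (13) = 13.0000
θ = 341.4° falls in segment 5 (329.9° to 360°, simple-harmonic, h = -13): β = 341.4 − 329.9 = 11.5°, B = 30.1°; Δs = -13/2·(1 − cos(π·0.3821)) = -4.1463; s = 13.0000 − 4.1463 = 8.8537

θ=226.6°: 4.5520
θ=236.7°: 3.8867
θ=341.4°: 8.8537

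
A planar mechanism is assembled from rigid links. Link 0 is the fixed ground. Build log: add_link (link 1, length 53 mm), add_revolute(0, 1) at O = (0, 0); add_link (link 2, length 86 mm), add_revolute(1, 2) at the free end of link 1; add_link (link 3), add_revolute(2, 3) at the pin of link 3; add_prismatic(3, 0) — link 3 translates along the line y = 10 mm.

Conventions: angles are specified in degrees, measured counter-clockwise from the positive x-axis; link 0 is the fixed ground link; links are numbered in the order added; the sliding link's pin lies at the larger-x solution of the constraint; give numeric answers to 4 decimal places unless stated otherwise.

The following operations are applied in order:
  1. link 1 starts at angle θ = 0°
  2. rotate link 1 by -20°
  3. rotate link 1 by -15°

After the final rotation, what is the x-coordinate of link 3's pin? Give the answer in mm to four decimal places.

geometry: r = 53 mm, L = 86 mm, e = 10 mm; θ starts at 0°
rotate link 1 by -20°: θ ← 0° -20° = -20°
rotate link 1 by -15°: θ ← -20° -15° = -35°
crank pin P = (r cos θ, r sin θ) = (43.415058, -30.399551)
h = r sin θ − e = -30.399551 − 10 = -40.399551
x = r cos θ + √(L² − h²) = 43.415058 + 75.920197 = 119.335255

119.3353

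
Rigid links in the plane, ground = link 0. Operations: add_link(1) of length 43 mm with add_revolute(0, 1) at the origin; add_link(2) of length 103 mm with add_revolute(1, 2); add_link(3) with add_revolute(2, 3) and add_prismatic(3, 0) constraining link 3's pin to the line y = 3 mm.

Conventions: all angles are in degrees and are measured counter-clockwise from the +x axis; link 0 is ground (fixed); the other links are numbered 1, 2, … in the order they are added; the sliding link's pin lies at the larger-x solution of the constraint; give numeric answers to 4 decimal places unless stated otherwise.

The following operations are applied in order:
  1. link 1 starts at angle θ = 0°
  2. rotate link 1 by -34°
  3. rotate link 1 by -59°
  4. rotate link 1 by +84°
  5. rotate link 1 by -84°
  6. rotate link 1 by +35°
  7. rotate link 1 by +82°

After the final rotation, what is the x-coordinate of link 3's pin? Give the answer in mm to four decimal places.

geometry: r = 43 mm, L = 103 mm, e = 3 mm; θ starts at 0°
rotate link 1 by -34°: θ ← 0° -34° = -34°
rotate link 1 by -59°: θ ← -34° -59° = -93°
rotate link 1 by +84°: θ ← -93° +84° = -9°
rotate link 1 by -84°: θ ← -9° -84° = -93°
rotate link 1 by +35°: θ ← -93° +35° = -58°
rotate link 1 by +82°: θ ← -58° +82° = 24°
crank pin P = (r cos θ, r sin θ) = (39.282455, 17.489676)
h = r sin θ − e = 17.489676 − 3 = 14.489676
x = r cos θ + √(L² − h²) = 39.282455 + 101.975729 = 141.258184

141.2582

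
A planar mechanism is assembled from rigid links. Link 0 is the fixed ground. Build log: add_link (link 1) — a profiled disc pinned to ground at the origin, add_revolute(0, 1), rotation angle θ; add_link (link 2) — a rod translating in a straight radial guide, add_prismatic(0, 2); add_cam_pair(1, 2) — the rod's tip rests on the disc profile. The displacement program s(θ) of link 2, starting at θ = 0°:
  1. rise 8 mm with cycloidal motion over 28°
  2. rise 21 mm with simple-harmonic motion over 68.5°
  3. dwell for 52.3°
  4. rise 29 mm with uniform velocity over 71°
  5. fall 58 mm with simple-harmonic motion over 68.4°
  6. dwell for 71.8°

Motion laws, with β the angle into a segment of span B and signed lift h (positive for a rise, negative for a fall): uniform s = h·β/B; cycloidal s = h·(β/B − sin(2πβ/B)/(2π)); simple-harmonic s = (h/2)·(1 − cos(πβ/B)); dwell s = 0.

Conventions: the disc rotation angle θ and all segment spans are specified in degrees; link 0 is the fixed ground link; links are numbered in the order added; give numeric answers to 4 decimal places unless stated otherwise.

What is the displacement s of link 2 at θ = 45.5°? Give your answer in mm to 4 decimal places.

seg 1 [0°–28°] cycloidal, h=8: full span → s += 8 → s = 8.0000
seg 2 [28°–96.5°] simple-harmonic, h=21: θ=45.5° here. β=17.5, B=68.5. 21/2·(1 − cos(π·0.2555)) = 3.2042 → s = 11.2042

11.2042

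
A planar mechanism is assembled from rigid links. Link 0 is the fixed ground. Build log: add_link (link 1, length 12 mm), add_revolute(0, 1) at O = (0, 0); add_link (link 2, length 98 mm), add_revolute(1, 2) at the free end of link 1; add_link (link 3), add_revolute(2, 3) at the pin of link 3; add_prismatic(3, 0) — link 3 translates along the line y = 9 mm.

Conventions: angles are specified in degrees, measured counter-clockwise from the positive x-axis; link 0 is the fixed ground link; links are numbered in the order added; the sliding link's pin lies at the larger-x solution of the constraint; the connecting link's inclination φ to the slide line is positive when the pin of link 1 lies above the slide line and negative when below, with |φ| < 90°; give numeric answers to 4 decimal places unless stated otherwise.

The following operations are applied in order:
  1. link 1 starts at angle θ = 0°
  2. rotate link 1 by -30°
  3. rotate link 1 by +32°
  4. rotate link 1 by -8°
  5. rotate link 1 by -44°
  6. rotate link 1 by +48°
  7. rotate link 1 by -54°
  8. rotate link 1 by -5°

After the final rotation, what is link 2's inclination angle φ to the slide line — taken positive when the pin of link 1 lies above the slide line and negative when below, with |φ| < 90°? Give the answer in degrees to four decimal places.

geometry: r = 12 mm, L = 98 mm, e = 9 mm; θ starts at 0°
rotate link 1 by -30°: θ ← 0° -30° = -30°
rotate link 1 by +32°: θ ← -30° +32° = 2°
rotate link 1 by -8°: θ ← 2° -8° = -6°
rotate link 1 by -44°: θ ← -6° -44° = -50°
rotate link 1 by +48°: θ ← -50° +48° = -2°
rotate link 1 by -54°: θ ← -2° -54° = -56°
rotate link 1 by -5°: θ ← -56° -5° = -61°
h = r sin θ − e = -10.495436 − 9 = -19.495436
sin φ = h / L = -19.495436 / 98 = -0.19893303
φ = arcsin(-0.19893303) = -11.474572°

-11.4746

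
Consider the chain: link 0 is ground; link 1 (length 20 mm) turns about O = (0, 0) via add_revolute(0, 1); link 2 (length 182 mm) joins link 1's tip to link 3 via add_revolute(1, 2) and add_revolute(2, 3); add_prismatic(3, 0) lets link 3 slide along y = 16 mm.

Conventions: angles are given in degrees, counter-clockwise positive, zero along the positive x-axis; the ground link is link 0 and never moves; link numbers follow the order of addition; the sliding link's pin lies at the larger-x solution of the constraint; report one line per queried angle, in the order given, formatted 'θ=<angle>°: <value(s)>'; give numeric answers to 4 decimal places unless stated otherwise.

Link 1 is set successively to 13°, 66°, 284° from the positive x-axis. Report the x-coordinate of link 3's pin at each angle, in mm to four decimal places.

geometry: r = 20 mm, L = 182 mm, e = 16 mm
θ=13°: crank pin P = (r cos θ, r sin θ) = (19.487401, 4.499021)
θ=13°: h = r sin θ − e = 4.499021 − 16 = -11.500979
θ=13°: x = r cos θ + √(L² − h²) = 19.487401 + 181.636250 = 201.123652
θ=66°: crank pin P = (r cos θ, r sin θ) = (8.134733, 18.270909)
θ=66°: h = r sin θ − e = 18.270909 − 16 = 2.270909
θ=66°: x = r cos θ + √(L² − h²) = 8.134733 + 181.985832 = 190.120565
θ=284°: crank pin P = (r cos θ, r sin θ) = (4.838438, -19.405915)
θ=284°: h = r sin θ − e = -19.405915 − 16 = -35.405915
θ=284°: x = r cos θ + √(L² − h²) = 4.838438 + 178.522887 = 183.361325

θ=13°: 201.1237
θ=66°: 190.1206
θ=284°: 183.3613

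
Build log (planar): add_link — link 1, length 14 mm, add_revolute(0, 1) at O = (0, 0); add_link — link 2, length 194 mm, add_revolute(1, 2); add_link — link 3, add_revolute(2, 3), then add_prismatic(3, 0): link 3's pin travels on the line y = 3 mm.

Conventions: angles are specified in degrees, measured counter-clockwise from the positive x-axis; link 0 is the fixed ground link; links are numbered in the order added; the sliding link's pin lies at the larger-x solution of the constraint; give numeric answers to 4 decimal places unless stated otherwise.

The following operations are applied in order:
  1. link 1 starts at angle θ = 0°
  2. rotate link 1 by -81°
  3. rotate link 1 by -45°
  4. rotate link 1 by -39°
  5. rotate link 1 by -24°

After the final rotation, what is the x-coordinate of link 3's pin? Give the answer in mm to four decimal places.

geometry: r = 14 mm, L = 194 mm, e = 3 mm; θ starts at 0°
rotate link 1 by -81°: θ ← 0° -81° = -81°
rotate link 1 by -45°: θ ← -81° -45° = -126°
rotate link 1 by -39°: θ ← -126° -39° = -165°
rotate link 1 by -24°: θ ← -165° -24° = -189°
crank pin P = (r cos θ, r sin θ) = (-13.827637, 2.190083)
h = r sin θ − e = 2.190083 − 3 = -0.809917
x = r cos θ + √(L² − h²) = -13.827637 + 193.998309 = 180.170673

180.1707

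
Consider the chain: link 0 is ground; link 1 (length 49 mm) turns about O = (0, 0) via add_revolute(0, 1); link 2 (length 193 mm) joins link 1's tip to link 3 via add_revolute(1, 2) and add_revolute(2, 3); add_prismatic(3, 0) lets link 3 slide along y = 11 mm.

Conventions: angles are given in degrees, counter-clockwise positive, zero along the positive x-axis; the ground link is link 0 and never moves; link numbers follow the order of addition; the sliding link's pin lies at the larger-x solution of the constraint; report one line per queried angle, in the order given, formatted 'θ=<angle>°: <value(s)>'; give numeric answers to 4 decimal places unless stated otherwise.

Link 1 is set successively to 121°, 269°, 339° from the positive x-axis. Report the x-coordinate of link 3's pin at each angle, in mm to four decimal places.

geometry: r = 49 mm, L = 193 mm, e = 11 mm
θ=121°: crank pin P = (r cos θ, r sin θ) = (-25.236866, 42.001198)
θ=121°: h = r sin θ − e = 42.001198 − 11 = 31.001198
θ=121°: x = r cos θ + √(L² − h²) = -25.236866 + 190.493899 = 165.257034
θ=269°: crank pin P = (r cos θ, r sin θ) = (-0.855168, -48.992537)
θ=269°: h = r sin θ − e = -48.992537 − 11 = -59.992537
θ=269°: x = r cos θ + √(L² − h²) = -0.855168 + 183.439078 = 182.583911
θ=339°: crank pin P = (r cos θ, r sin θ) = (45.745441, -17.560030)
θ=339°: h = r sin θ − e = -17.560030 − 11 = -28.560030
θ=339°: x = r cos θ + √(L² − h²) = 45.745441 + 190.875155 = 236.620596

θ=121°: 165.2570
θ=269°: 182.5839
θ=339°: 236.6206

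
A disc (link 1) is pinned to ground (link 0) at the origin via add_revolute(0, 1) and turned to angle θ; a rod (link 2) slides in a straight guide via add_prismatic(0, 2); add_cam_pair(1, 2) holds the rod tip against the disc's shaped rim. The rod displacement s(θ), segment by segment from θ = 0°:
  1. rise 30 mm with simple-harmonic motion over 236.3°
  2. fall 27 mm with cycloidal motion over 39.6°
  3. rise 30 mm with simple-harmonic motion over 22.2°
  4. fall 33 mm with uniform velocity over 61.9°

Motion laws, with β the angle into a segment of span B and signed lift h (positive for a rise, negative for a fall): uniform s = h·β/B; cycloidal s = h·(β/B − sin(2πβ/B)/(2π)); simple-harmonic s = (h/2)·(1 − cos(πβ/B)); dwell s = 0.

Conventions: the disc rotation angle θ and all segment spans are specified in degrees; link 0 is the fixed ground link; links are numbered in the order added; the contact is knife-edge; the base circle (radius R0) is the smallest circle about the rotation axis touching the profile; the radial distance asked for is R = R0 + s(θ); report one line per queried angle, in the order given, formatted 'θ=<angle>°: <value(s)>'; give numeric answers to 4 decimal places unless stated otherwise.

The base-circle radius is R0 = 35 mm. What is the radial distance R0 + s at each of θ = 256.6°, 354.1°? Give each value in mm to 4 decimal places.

segment 1 (0° to 236.3°, simple-harmonic, h = 30) is passed completely: s = 0.0000 + (30) = 30.0000
θ = 256.6° falls in segment 2 (236.3° to 275.9°, cycloidal, h = -27): β = 256.6 − 236.3 = 20.3°, B = 39.6°; Δs = -27·(0.5126 − sin(2π·0.5126)/(2π)) = -14.1815; s = 30.0000 − 14.1815 = 15.8185
segment 2 (236.3° to 275.9°, cycloidal, h = -27) is passed completely: s = 30.0000 + (-27) = 3.0000
segment 3 (275.9° to 298.1°, simple-harmonic, h = 30) is passed completely: s = 3.0000 + (30) = 33.0000
θ = 354.1° falls in segment 4 (298.1° to 360°, uniform, h = -33): β = 354.1 − 298.1 = 56°, B = 61.9°; Δs = -33·56/61.9 = -29.8546; s = 33.0000 − 29.8546 = 3.1454
θ=256.6°: R = R0 + s = 35 + 15.8185 = 50.8185
θ=354.1°: R = R0 + s = 35 + 3.1454 = 38.1454

θ=256.6°: 50.8185
θ=354.1°: 38.1454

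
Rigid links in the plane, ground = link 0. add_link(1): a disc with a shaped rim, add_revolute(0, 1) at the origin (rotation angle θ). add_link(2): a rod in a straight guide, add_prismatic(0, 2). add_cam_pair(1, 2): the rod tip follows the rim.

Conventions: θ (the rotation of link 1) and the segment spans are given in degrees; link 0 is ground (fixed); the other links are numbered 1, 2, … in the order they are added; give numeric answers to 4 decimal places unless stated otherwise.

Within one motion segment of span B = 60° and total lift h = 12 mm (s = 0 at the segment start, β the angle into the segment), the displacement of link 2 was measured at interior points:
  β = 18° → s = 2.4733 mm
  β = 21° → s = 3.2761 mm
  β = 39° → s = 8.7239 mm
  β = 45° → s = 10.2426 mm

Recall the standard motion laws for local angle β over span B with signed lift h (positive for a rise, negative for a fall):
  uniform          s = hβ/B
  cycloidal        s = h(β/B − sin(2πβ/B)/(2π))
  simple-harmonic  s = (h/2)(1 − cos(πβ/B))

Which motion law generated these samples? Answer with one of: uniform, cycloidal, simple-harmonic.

candidates at β/B = r: uniform s = h·r (linear in β); cycloidal s = h·(r − sin(2πr)/(2π)); simple-harmonic s = (h/2)(1 − cos(πr))
β=18°: printed 2.4733 | uniform 3.6000, cycloidal 1.7836, simple-harmonic 2.4733
β=21°: printed 3.2761 | uniform 4.2000, cycloidal 2.6549, simple-harmonic 3.2761
β=39°: printed 8.7239 | uniform 7.8000, cycloidal 9.3451, simple-harmonic 8.7239
β=45°: printed 10.2426 | uniform 9.0000, cycloidal 10.9099, simple-harmonic 10.2426
only one law matches every sample → simple-harmonic

simple-harmonic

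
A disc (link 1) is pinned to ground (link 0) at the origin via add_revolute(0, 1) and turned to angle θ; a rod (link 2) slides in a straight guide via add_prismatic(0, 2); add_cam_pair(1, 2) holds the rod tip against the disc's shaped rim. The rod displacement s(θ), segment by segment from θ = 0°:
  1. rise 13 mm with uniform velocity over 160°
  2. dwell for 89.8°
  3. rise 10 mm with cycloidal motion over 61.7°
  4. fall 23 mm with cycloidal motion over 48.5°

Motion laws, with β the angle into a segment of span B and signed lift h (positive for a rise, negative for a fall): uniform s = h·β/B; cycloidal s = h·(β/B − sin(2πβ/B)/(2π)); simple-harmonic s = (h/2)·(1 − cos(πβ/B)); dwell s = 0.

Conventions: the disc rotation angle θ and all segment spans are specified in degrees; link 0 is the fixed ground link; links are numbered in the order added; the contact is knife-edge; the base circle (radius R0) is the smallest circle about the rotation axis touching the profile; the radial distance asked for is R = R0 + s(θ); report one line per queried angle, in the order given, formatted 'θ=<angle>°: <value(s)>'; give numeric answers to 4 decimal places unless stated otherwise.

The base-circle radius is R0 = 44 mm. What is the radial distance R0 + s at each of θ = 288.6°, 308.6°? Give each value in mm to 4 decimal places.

segment 1 (0° to 160°, uniform, h = 13) is passed completely: s = 0.0000 + (13) = 13.0000
segment 2 (160° to 249.8°, dwell): s unchanged at 13.0000
θ = 288.6° falls in segment 3 (249.8° to 311.5°, cycloidal, h = 10): β = 288.6 − 249.8 = 38.8°, B = 61.7°; Δs = 10·(0.6288 − sin(2π·0.6288)/(2π)) = 7.4408; s = 13.0000 + 7.4408 = 20.4408
θ = 308.6° falls in segment 3 (249.8° to 311.5°, cycloidal, h = 10): β = 308.6 − 249.8 = 58.8°, B = 61.7°; Δs = 10·(0.9530 − sin(2π·0.9530)/(2π)) = 9.9932; s = 13.0000 + 9.9932 = 22.9932
θ=288.6°: R = R0 + s = 44 + 20.4408 = 64.4408
θ=308.6°: R = R0 + s = 44 + 22.9932 = 66.9932

θ=288.6°: 64.4408
θ=308.6°: 66.9932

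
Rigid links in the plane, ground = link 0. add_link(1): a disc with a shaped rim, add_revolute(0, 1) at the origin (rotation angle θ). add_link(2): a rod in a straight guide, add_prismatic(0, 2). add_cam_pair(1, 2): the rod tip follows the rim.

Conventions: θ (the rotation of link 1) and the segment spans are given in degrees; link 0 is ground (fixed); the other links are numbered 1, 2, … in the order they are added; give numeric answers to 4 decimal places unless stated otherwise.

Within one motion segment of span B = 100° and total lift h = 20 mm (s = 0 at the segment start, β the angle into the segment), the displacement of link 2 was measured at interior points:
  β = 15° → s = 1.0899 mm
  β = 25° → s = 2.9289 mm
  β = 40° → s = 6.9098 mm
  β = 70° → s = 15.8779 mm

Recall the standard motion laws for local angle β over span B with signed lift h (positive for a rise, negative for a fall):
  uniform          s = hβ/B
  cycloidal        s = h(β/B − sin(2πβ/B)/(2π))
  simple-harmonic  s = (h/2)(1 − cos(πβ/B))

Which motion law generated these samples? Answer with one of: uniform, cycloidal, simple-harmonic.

candidates at β/B = r: uniform s = h·r (linear in β); cycloidal s = h·(r − sin(2πr)/(2π)); simple-harmonic s = (h/2)(1 − cos(πr))
β=15°: printed 1.0899 | uniform 3.0000, cycloidal 0.4248, simple-harmonic 1.0899
β=25°: printed 2.9289 | uniform 5.0000, cycloidal 1.8169, simple-harmonic 2.9289
β=40°: printed 6.9098 | uniform 8.0000, cycloidal 6.1290, simple-harmonic 6.9098
β=70°: printed 15.8779 | uniform 14.0000, cycloidal 17.0273, simple-harmonic 15.8779
only one law matches every sample → simple-harmonic

simple-harmonic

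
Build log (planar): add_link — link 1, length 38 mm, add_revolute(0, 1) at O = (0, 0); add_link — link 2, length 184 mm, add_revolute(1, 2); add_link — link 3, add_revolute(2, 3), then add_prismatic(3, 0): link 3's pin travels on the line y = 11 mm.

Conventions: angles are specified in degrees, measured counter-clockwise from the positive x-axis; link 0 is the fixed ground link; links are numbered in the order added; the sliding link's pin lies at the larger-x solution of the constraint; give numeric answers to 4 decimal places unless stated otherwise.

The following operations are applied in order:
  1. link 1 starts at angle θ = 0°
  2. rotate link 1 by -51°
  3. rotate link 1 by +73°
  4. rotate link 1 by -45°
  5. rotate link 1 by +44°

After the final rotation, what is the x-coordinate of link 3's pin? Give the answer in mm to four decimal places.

geometry: r = 38 mm, L = 184 mm, e = 11 mm; θ starts at 0°
rotate link 1 by -51°: θ ← 0° -51° = -51°
rotate link 1 by +73°: θ ← -51° +73° = 22°
rotate link 1 by -45°: θ ← 22° -45° = -23°
rotate link 1 by +44°: θ ← -23° +44° = 21°
crank pin P = (r cos θ, r sin θ) = (35.476056, 13.617982)
h = r sin θ − e = 13.617982 − 11 = 2.617982
x = r cos θ + √(L² − h²) = 35.476056 + 183.981375 = 219.457431

219.4574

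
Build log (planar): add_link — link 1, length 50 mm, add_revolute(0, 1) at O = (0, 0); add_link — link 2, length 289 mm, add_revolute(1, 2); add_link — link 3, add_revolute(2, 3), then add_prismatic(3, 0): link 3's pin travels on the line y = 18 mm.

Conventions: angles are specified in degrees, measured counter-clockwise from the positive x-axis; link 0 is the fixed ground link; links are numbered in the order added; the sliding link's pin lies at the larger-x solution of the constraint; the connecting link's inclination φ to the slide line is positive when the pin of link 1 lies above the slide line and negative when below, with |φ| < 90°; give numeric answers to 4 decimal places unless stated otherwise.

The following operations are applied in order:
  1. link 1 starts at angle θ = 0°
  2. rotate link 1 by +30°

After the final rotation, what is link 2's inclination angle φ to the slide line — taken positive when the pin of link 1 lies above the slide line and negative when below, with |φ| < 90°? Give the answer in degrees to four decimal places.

geometry: r = 50 mm, L = 289 mm, e = 18 mm; θ starts at 0°
rotate link 1 by +30°: θ ← 0° +30° = 30°
h = r sin θ − e = 25.000000 − 18 = 7.000000
sin φ = h / L = 7.000000 / 289 = 0.02422145
φ = arcsin(0.02422145) = 1.387923°

1.3879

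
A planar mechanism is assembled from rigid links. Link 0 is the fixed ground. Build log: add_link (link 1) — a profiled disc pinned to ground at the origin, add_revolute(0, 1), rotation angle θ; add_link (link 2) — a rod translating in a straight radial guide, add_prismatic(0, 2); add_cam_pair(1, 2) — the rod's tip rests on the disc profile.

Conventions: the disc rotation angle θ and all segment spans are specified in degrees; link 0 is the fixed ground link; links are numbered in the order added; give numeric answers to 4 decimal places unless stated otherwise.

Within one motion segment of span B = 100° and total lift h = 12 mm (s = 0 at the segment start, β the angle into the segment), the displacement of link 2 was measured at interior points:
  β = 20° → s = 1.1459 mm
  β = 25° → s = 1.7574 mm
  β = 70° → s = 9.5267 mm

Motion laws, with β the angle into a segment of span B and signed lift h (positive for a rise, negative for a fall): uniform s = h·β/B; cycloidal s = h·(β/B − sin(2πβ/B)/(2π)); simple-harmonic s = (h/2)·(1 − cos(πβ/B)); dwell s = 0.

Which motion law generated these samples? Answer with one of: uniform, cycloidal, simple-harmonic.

candidates at β/B = r: uniform s = h·r (linear in β); cycloidal s = h·(r − sin(2πr)/(2π)); simple-harmonic s = (h/2)(1 − cos(πr))
β=20°: printed 1.1459 | uniform 2.4000, cycloidal 0.5836, simple-harmonic 1.1459
β=25°: printed 1.7574 | uniform 3.0000, cycloidal 1.0901, simple-harmonic 1.7574
β=70°: printed 9.5267 | uniform 8.4000, cycloidal 10.2164, simple-harmonic 9.5267
only one law matches every sample → simple-harmonic

simple-harmonic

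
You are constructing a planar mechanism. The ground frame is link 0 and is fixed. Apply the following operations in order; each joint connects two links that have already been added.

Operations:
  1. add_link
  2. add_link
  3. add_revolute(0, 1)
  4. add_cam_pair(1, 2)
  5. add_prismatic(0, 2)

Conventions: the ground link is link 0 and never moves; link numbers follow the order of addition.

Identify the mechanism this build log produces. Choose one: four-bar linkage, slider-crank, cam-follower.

links: 3 (incl. ground); joints: 1 revolute, 1 prismatic, 1 higher (cam) pair, forming one closed loop
3 links, revolute + prismatic + higher pair in one loop → cam-follower

cam-follower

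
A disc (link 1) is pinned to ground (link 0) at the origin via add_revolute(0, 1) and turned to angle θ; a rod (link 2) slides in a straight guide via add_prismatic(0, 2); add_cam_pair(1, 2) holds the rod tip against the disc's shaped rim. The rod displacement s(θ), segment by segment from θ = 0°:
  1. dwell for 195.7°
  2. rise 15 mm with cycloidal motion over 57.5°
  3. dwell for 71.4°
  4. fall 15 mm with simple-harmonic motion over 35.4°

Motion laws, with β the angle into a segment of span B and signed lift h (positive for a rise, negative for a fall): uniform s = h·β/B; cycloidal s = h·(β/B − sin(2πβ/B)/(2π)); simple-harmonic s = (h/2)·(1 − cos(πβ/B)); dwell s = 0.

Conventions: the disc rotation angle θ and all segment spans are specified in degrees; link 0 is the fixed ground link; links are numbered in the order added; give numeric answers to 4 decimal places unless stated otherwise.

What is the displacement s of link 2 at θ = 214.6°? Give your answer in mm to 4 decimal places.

segment 1 (0° to 195.7°, dwell): s unchanged at 0.0000
θ = 214.6° falls in segment 2 (195.7° to 253.2°, cycloidal, h = 15): β = 214.6 − 195.7 = 18.9°, B = 57.5°; Δs = 15·(0.3287 − sin(2π·0.3287)/(2π)) = 2.8291; s = 0.0000 + 2.8291 = 2.8291

2.8291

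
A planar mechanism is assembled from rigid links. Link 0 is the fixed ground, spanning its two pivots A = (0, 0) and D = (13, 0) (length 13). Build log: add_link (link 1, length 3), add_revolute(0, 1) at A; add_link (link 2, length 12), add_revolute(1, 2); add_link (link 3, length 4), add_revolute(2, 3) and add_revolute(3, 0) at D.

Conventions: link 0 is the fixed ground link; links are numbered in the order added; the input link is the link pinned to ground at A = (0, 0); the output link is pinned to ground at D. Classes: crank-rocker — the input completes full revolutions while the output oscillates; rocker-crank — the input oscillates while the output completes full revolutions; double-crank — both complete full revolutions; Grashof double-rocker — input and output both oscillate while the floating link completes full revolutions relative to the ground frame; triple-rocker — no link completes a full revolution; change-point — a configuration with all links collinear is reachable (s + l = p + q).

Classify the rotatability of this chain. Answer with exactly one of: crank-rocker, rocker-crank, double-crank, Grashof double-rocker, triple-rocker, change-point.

lengths: ground=13, input=3, coupler=12, output=4
sorted: s=3 (shortest), l=13 (longest), p+q=16
s + l = 16 vs p + q = 16
s + l = p + q → change-point (collinear configuration reachable)

change-point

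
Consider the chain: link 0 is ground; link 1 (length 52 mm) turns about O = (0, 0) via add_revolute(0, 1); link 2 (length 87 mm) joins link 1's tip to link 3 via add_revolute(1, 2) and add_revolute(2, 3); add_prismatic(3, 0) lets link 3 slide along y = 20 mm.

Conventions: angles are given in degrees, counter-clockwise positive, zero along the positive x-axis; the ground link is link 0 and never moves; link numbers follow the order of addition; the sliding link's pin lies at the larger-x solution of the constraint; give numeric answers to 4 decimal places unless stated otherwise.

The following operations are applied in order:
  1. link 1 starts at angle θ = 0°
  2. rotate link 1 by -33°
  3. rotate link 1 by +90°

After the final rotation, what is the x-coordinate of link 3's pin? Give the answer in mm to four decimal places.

geometry: r = 52 mm, L = 87 mm, e = 20 mm; θ starts at 0°
rotate link 1 by -33°: θ ← 0° -33° = -33°
rotate link 1 by +90°: θ ← -33° +90° = 57°
crank pin P = (r cos θ, r sin θ) = (28.321230, 43.610870)
h = r sin θ − e = 43.610870 − 20 = 23.610870
x = r cos θ + √(L² − h²) = 28.321230 + 83.734860 = 112.056090

112.0561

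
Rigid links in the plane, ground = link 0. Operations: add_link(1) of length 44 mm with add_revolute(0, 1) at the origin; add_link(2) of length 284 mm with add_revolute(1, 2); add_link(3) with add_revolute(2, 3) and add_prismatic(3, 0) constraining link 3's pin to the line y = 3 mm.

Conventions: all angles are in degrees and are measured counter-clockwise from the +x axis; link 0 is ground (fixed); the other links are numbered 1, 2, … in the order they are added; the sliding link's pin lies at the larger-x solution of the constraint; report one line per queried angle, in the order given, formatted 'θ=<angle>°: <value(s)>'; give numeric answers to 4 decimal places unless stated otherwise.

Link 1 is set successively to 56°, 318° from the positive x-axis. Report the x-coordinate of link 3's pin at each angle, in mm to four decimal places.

geometry: r = 44 mm, L = 284 mm, e = 3 mm
θ=56°: crank pin P = (r cos θ, r sin θ) = (24.604488, 36.477653)
θ=56°: h = r sin θ − e = 36.477653 − 3 = 33.477653
θ=56°: x = r cos θ + √(L² − h²) = 24.604488 + 282.019940 = 306.624428
θ=318°: crank pin P = (r cos θ, r sin θ) = (32.698372, -29.441747)
θ=318°: h = r sin θ − e = -29.441747 − 3 = -32.441747
θ=318°: x = r cos θ + √(L² − h²) = 32.698372 + 282.140981 = 314.839353

θ=56°: 306.6244
θ=318°: 314.8394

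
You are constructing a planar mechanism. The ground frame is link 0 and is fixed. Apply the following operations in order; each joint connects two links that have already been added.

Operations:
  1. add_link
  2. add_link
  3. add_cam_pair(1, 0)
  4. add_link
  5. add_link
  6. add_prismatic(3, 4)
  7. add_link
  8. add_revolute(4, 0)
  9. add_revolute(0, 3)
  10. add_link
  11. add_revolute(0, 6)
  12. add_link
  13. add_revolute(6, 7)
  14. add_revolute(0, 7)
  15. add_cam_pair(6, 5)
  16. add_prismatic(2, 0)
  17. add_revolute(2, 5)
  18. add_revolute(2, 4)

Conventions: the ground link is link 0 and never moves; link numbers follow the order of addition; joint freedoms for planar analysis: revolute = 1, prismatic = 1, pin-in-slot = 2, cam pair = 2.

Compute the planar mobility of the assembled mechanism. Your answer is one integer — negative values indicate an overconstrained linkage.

ground; <1,0,0>
#1 <2,0,0>
#2 <3,0,0>
C:1↔0 J2 <3,0,1>
#3 <4,0,1>
#4 <5,0,1>
P:3↔4 J1 <5,1,1>
#5 <6,1,1>
R:4↔0 J1 <6,2,1>
R:0↔3 J1 <6,3,1>
#6 <7,3,1>
R:0↔6 J1 <7,4,1>
#7 <8,4,1>
R:6↔7 J1 <8,5,1>
R:0↔7 J1 <8,6,1>
C:6↔5 J2 <8,6,2>
P:2↔0 J1 <8,7,2>
R:2↔5 J1 <8,8,2>
R:2↔4 J1 <8,9,2>
3×7 − 2×9 − 1×2 = 1

M = 1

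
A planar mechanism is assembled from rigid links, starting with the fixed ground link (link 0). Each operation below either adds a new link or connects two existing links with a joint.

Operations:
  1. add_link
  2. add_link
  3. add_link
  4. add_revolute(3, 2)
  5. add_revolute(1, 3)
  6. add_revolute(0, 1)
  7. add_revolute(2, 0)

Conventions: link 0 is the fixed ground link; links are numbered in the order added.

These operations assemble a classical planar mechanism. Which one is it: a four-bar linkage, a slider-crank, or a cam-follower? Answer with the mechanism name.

links: 4 (incl. ground); joints: 4 revolute, 0 prismatic, 0 higher (cam) pair, forming one closed loop
4 links in a single 4R loop → four-bar linkage

four-bar linkage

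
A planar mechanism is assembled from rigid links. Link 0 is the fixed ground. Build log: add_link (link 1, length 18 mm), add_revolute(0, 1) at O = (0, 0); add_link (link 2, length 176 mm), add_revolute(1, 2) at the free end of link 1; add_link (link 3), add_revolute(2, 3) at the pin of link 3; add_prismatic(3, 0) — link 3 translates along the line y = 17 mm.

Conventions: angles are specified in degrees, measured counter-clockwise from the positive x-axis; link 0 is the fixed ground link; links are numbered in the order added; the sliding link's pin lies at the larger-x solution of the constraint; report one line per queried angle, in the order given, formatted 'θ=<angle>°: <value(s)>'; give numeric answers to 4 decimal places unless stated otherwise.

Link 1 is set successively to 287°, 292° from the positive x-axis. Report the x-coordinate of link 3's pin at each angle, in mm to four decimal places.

geometry: r = 18 mm, L = 176 mm, e = 17 mm
θ=287°: crank pin P = (r cos θ, r sin θ) = (5.262691, -17.213486)
θ=287°: h = r sin θ − e = -17.213486 − 17 = -34.213486
θ=287°: x = r cos θ + √(L² − h²) = 5.262691 + 172.642513 = 177.905204
θ=292°: crank pin P = (r cos θ, r sin θ) = (6.742919, -16.689309)
θ=292°: h = r sin θ − e = -16.689309 − 17 = -33.689309
θ=292°: x = r cos θ + √(L² − h²) = 6.742919 + 172.745566 = 179.488484

θ=287°: 177.9052
θ=292°: 179.4885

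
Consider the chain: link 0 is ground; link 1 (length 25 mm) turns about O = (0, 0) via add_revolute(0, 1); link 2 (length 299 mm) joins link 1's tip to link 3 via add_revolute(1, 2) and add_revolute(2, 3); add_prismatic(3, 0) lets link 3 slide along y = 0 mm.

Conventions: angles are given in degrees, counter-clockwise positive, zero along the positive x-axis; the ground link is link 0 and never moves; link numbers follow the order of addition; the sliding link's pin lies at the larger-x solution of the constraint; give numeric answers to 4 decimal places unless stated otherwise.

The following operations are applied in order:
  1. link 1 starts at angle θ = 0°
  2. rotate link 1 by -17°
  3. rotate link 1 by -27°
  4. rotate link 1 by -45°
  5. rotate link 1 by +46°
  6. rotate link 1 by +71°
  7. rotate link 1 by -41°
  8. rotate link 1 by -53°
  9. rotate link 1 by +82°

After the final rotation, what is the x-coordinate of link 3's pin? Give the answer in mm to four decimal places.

geometry: r = 25 mm, L = 299 mm, e = 0 mm; θ starts at 0°
rotate link 1 by -17°: θ ← 0° -17° = -17°
rotate link 1 by -27°: θ ← -17° -27° = -44°
rotate link 1 by -45°: θ ← -44° -45° = -89°
rotate link 1 by +46°: θ ← -89° +46° = -43°
rotate link 1 by +71°: θ ← -43° +71° = 28°
rotate link 1 by -41°: θ ← 28° -41° = -13°
rotate link 1 by -53°: θ ← -13° -53° = -66°
rotate link 1 by +82°: θ ← -66° +82° = 16°
crank pin P = (r cos θ, r sin θ) = (24.031542, 6.890934)
h = r sin θ − e = 6.890934 − 0 = 6.890934
x = r cos θ + √(L² − h²) = 24.031542 + 298.920583 = 322.952126

322.9521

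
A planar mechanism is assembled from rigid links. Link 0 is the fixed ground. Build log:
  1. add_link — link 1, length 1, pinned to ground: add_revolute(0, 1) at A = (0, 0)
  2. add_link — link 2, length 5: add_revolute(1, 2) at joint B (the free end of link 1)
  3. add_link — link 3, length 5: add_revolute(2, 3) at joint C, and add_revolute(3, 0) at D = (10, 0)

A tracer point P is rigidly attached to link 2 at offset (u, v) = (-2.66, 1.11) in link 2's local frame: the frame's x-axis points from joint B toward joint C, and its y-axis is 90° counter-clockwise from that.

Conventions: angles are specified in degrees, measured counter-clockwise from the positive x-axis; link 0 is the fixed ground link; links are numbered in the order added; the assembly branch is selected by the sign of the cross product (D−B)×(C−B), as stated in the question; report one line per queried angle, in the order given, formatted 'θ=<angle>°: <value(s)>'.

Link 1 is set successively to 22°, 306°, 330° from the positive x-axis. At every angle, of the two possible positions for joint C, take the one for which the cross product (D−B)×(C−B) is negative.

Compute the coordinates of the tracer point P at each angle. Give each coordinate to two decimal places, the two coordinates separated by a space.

A=(0,0), D=(10.00,0)
θ=22°: B = A + 1.00·(cos22°, sin22°) = (0.9272, 0.3746)
θ=22°: |BD| = 9.0805
θ=22°: circle(B,5.00) ∩ circle(D,5.00): a=4.5403, h=2.0943
θ=22°:   candidates: C₊=(5.5500,2.2798) cross=19.017; C₋=(5.3772,-1.9052) cross=-19.017
θ=22°:   branch - wants cross < 0 → take C=(5.3772,-1.9052) (cross=-19.017)
θ=22°: ex = (C−B)/|BC| = (0.8900,-0.4560); ey = (0.4560,0.8900)
θ=22°: P = B + -2.66·ex + 1.11·ey = (-0.9341,2.5754)
θ=306°: B = A + 1.00·(cos306°, sin306°) = (0.5878, -0.8090)
θ=306°: |BD| = 9.4469
θ=306°: circle(B,5.00) ∩ circle(D,5.00): a=4.7235, h=1.6398
θ=306°:   candidates: C₊=(5.1535,1.2293) cross=15.491; C₋=(5.4343,-2.0383) cross=-15.491
θ=306°:   branch - wants cross < 0 → take C=(5.4343,-2.0383) (cross=-15.491)
θ=306°: ex = (C−B)/|BC| = (0.9693,-0.2459); ey = (0.2459,0.9693)
θ=306°: P = B + -2.66·ex + 1.11·ey = (-1.7177,0.9209)
θ=330°: B = A + 1.00·(cos330°, sin330°) = (0.8660, -0.5000)
θ=330°: |BD| = 9.1476
θ=330°: circle(B,5.00) ∩ circle(D,5.00): a=4.5738, h=2.0199
θ=330°:   candidates: C₊=(5.3226,1.7669) cross=18.478; C₋=(5.5434,-2.2669) cross=-18.478
θ=330°:   branch - wants cross < 0 → take C=(5.5434,-2.2669) (cross=-18.478)
θ=330°: ex = (C−B)/|BC| = (0.9355,-0.3534); ey = (0.3534,0.9355)
θ=330°: P = B + -2.66·ex + 1.11·ey = (-1.2301,1.4784)

θ=22°: -0.93 2.58
θ=306°: -1.72 0.92
θ=330°: -1.23 1.48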